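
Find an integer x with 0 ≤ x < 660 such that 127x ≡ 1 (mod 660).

343

gcd(660, 127) = 1.
By Bézout, 127×(-317) + 660×(61) = 1.
So 127×-317 ≡ 1 (mod 660), and -317 mod 660 = 343.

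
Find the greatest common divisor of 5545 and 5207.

1

gcd(5545, 5207):
  5545 = 1*5207 + 338
  5207 = 15*338 + 137
  338 = 2*137 + 64
  137 = 2*64 + 9
  64 = 7*9 + 1
  9 = 9*1
so gcd(5545, 5207) = 1.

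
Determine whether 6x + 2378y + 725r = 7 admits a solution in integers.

gcd(2378, 6) = 2  (2378 = 396*6 + 2, 6 = 3*2).
gcd(2, 725) = 1.
1 divides 7, so integer solutions exist.

yes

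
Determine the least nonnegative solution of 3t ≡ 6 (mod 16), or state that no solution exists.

gcd(16, 3) = 1  (16 = 5×3 + 1, 3 = 3×1).
1 divides 6, so solutions exist.
Back-substituting, 3×(-5) + 16×(1) = 1.
So 3×(-5) ≡ 1 (mod 16); multiply by 6: t ≡ -30 (mod 16).
Smallest nonnegative: t = -30 mod 16 = 2.

2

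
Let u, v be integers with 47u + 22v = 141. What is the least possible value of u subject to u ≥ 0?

gcd(47, 22) = 1.
1 divides 141, so solutions exist.
By Bézout, 47*(-7) + 22*(15) = 1.
Scale by 141/1 = 141: (u₀, v₀) = (-987, 2115).
General solution: u = -987 + 22t, v = 2115 - 47t for integer t.
u ≥ 0: smallest is -987 mod 22 = 3 (at t = 45), with v = 0.

3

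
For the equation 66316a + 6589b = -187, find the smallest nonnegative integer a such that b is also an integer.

5676

gcd(66316, 6589):
  66316 = 10·6589 + 426
  6589 = 15·426 + 199
  426 = 2·199 + 28
  199 = 7·28 + 3
  28 = 9·3 + 1
  3 = 3·1
so gcd(66316, 6589) = 1.
1 divides -187, so solutions exist.
Back-substitute for Bézout coefficients:
  1 = 28 - 9·3
  ... = 66316·(2119) + 6589·(-21327)
Scale by -187/1 = -187: (a₀, b₀) = (-396253, 3988149).
General solution: a = -396253 + 6589t, b = 3988149 - 66316t for integer t.
a ≥ 0: smallest is -396253 mod 6589 = 5676 (at t = 61), with b = -57127.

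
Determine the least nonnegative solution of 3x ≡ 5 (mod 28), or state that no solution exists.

11

gcd(28, 3) = 1  (28 = 9*3 + 1, 3 = 3*1).
1 divides 5, so solutions exist.
Back-substituting, 3*(-9) + 28*(1) = 1.
So 3*(-9) ≡ 1 (mod 28); multiply by 5: x ≡ -45 (mod 28).
Smallest nonnegative: x = -45 mod 28 = 11.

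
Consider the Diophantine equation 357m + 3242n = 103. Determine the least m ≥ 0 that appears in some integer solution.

gcd(3242, 357) = 1.
1 divides 103, so solutions exist.
By Bézout, 357*(1453) + 3242*(-160) = 1.
Scale by 103/1 = 103: (m₀, n₀) = (149659, -16480).
General solution: m = 149659 + 3242t, n = -16480 - 357t for integer t.
m ≥ 0: smallest is 149659 mod 3242 = 527 (at t = -46), with n = -58.

527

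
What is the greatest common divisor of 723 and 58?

gcd(723, 58):
  723 = 12*58 + 27
  58 = 2*27 + 4
  27 = 6*4 + 3
  4 = 1*3 + 1
  3 = 3*1
so gcd(723, 58) = 1.

1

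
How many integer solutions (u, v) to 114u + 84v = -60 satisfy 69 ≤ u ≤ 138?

gcd(114, 84):
  114 = 1×84 + 30
  84 = 2×30 + 24
  30 = 1×24 + 6
  24 = 4×6
so gcd(114, 84) = 6.
Back-substitute for Bézout coefficients:
  6 = 30 - 1×24
  ... = 114×(3) + 84×(-4)
Scale by -10: particular solution (-30, 40); reduce u mod 14: (12, -17).
General solution: u = 12 + 14t, v = -17 - 19t for integer t.
69 ≤ 12 + 14t ≤ 138 gives t ∈ [5, 9], which is 5 values.

5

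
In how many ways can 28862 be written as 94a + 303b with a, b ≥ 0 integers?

1

gcd(303, 94) = 1.
By Bézout, 94×(-29) + 303×(9) = 1.
One solution: (191, 36).
General: a = 191 + 303t, b = 36 - 94t.
a ≥ 0 ⇒ t ≥ 0; b ≥ 0 ⇒ t ≤ 0. So t ∈ [0, 0]: 1 solution.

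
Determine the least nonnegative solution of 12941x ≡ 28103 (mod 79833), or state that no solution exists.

59533

gcd(79833, 12941) = 1.
1 divides 28103, so solutions exist.
By Bézout, 12941·(-5293) + 79833·(858) = 1.
So 12941·(-5293) ≡ 1 (mod 79833); multiply by 28103: x ≡ -148749179 (mod 79833).
Smallest nonnegative: x = -148749179 mod 79833 = 59533.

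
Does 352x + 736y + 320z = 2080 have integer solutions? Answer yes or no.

gcd(736, 352) = 32.
gcd(32, 320) = 32.
32 divides 2080, so integer solutions exist.

yes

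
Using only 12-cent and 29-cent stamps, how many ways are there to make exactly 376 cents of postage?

1

Need nonnegative integers with 12j + 29k = 376.
gcd(12, 29) = 1, and 12·(-12) + 29·(5) = 1.
So (j₀, k₀) = (-4512, 1880); general j = -4512 + 29t, k = 1880 - 12t.
j ≥ 0 ⇒ t ≥ 156; k ≥ 0 ⇒ t ≤ 156. That's 1 value of t.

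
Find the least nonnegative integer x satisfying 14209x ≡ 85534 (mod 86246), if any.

68862

gcd(86246, 14209) = 1  (86246 = 6×14209 + 992, 14209 = 14×992 + 321, 992 = 3×321 + 29, 321 = 11×29 + 2, 29 = 14×2 + 1, 2 = 2×1).
1 divides 85534, so solutions exist.
Back-substituting, 14209×(-41645) + 86246×(6861) = 1.
So 14209×(-41645) ≡ 1 (mod 86246); multiply by 85534: x ≡ -3562063430 (mod 86246).
Smallest nonnegative: x = -3562063430 mod 86246 = 68862.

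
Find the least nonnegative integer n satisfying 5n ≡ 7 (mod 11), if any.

gcd(11, 5) = 1.
1 divides 7, so solutions exist.
By Bézout, 5·(-2) + 11·(1) = 1.
So 5·(-2) ≡ 1 (mod 11); multiply by 7: n ≡ -14 (mod 11).
Smallest nonnegative: n = -14 mod 11 = 8.

8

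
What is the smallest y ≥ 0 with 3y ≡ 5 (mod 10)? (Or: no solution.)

5

gcd(10, 3) = 1  (10 = 3×3 + 1, 3 = 3×1).
1 divides 5, so solutions exist.
Back-substituting, 3×(-3) + 10×(1) = 1.
So 3×(-3) ≡ 1 (mod 10); multiply by 5: y ≡ -15 (mod 10).
Smallest nonnegative: y = -15 mod 10 = 5.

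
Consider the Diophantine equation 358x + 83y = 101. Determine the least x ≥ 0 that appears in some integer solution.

gcd(358, 83) = 1  (358 = 4×83 + 26, 83 = 3×26 + 5, 26 = 5×5 + 1, 5 = 5×1).
1 divides 101, so solutions exist.
Back-substituting, 358×(16) + 83×(-69) = 1.
Scale by 101/1 = 101: (x₀, y₀) = (1616, -6969).
General solution: x = 1616 + 83t, y = -6969 - 358t for integer t.
x ≥ 0: smallest is 1616 mod 83 = 39 (at t = -19), with y = -167.

39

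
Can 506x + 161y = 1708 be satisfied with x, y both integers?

no

gcd(506, 161) = 23.
23 does not divide 1708 (remainder 6), so no integer solutions.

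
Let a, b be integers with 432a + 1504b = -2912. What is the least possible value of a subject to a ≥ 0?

42

gcd(1504, 432) = 16  (1504 = 3×432 + 208, 432 = 2×208 + 16, 208 = 13×16).
16 divides -2912, so solutions exist.
Back-substituting, 432×(7) + 1504×(-2) = 16.
Scale by -2912/16 = -182: (a₀, b₀) = (-1274, 364).
General solution: a = -1274 + 94t, b = 364 - 27t for integer t.
a ≥ 0: smallest is -1274 mod 94 = 42 (at t = 14), with b = -14.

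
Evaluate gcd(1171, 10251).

gcd(10251, 1171) = 1  (10251 = 8·1171 + 883, 1171 = 1·883 + 288, 883 = 3·288 + 19, 288 = 15·19 + 3, 19 = 6·3 + 1, 3 = 3·1).

1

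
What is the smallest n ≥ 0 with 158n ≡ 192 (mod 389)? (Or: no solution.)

80

gcd(389, 158) = 1  (389 = 2×158 + 73, 158 = 2×73 + 12, 73 = 6×12 + 1, 12 = 12×1).
1 divides 192, so solutions exist.
Back-substituting, 158×(-32) + 389×(13) = 1.
So 158×(-32) ≡ 1 (mod 389); multiply by 192: n ≡ -6144 (mod 389).
Smallest nonnegative: n = -6144 mod 389 = 80.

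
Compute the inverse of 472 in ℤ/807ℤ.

gcd(807, 472) = 1.
By Bézout, 472*(-53) + 807*(31) = 1.
So 472*-53 ≡ 1 (mod 807), and -53 mod 807 = 754.

754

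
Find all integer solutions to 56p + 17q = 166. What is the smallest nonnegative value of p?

6

gcd(56, 17):
  56 = 3×17 + 5
  17 = 3×5 + 2
  5 = 2×2 + 1
  2 = 2×1
so gcd(56, 17) = 1.
1 divides 166, so solutions exist.
Back-substitute for Bézout coefficients:
  1 = 5 - 2×2
  ... = 56×(7) + 17×(-23)
Scale by 166/1 = 166: (p₀, q₀) = (1162, -3818).
General solution: p = 1162 + 17t, q = -3818 - 56t for integer t.
p ≥ 0: smallest is 1162 mod 17 = 6 (at t = -68), with q = -10.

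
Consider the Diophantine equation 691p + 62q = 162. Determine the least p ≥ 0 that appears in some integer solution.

gcd(691, 62) = 1.
1 divides 162, so solutions exist.
By Bézout, 691×(7) + 62×(-78) = 1.
Scale by 162/1 = 162: (p₀, q₀) = (1134, -12636).
General solution: p = 1134 + 62t, q = -12636 - 691t for integer t.
p ≥ 0: smallest is 1134 mod 62 = 18 (at t = -18), with q = -198.

18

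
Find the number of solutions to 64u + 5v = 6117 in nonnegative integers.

19

gcd(64, 5) = 1  (64 = 12*5 + 4, 5 = 1*4 + 1, 4 = 4*1).
Back-substituting, 64*(-1) + 5*(13) = 1.
Scale by 6117: one solution is (-6117, 79521). Reduce u mod 5: (3, 1185).
General: u = 3 + 5t, v = 1185 - 64t.
u ≥ 0 ⇒ t ≥ 0; v ≥ 0 ⇒ t ≤ 18. So t ∈ [0, 18]: 19 solutions.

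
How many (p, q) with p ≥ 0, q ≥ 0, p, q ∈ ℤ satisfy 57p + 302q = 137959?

8

gcd(302, 57) = 1  (302 = 5×57 + 17, 57 = 3×17 + 6, 17 = 2×6 + 5, 6 = 1×5 + 1, 5 = 5×1).
Back-substituting, 57×(53) + 302×(-10) = 1.
Scale by 137959: one solution is (7311827, -1379590). Reduce p mod 302: (105, 437).
General: p = 105 + 302t, q = 437 - 57t.
p ≥ 0 ⇒ t ≥ 0; q ≥ 0 ⇒ t ≤ 7. So t ∈ [0, 7]: 8 solutions.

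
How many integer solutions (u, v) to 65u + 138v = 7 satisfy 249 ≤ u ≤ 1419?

9

gcd(138, 65) = 1.
By Bézout, 65*(17) + 138*(-8) = 1.
Particular solution: (119, -56).
General solution: u = 119 + 138t, v = -56 - 65t for integer t.
249 ≤ 119 + 138t ≤ 1419 gives t ∈ [1, 9], which is 9 values.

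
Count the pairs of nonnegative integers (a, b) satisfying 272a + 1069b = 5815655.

20

gcd(1069, 272) = 1  (1069 = 3*272 + 253, 272 = 1*253 + 19, 253 = 13*19 + 6, 19 = 3*6 + 1, 6 = 6*1).
Back-substituting, 272*(169) + 1069*(-43) = 1.
Scale by 5815655: one solution is (982845695, -250073165). Reduce a mod 1069: (681, 5267).
General: a = 681 + 1069t, b = 5267 - 272t.
a ≥ 0 ⇒ t ≥ 0; b ≥ 0 ⇒ t ≤ 19. So t ∈ [0, 19]: 20 solutions.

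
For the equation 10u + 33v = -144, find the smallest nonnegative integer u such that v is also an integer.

gcd(33, 10) = 1  (33 = 3*10 + 3, 10 = 3*3 + 1, 3 = 3*1).
1 divides -144, so solutions exist.
Back-substituting, 10*(10) + 33*(-3) = 1.
Scale by -144/1 = -144: (u₀, v₀) = (-1440, 432).
General solution: u = -1440 + 33t, v = 432 - 10t for integer t.
u ≥ 0: smallest is -1440 mod 33 = 12 (at t = 44), with v = -8.

12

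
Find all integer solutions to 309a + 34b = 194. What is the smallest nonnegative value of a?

gcd(309, 34) = 1  (309 = 9·34 + 3, 34 = 11·3 + 1, 3 = 3·1).
1 divides 194, so solutions exist.
Back-substituting, 309·(-11) + 34·(100) = 1.
Scale by 194/1 = 194: (a₀, b₀) = (-2134, 19400).
General solution: a = -2134 + 34t, b = 19400 - 309t for integer t.
a ≥ 0: smallest is -2134 mod 34 = 8 (at t = 63), with b = -67.

8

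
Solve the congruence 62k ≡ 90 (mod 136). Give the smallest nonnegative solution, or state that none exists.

19

gcd(136, 62):
  136 = 2·62 + 12
  62 = 5·12 + 2
  12 = 6·2
so gcd(136, 62) = 2.
2 divides 90, so solutions exist.
Back-substitute for Bézout coefficients:
  2 = 62 - 5·12
  ... = 62·(11) + 136·(-5)
So 62·(11) ≡ 2 (mod 136); multiply by 45: k ≡ 495 (mod 68).
Smallest nonnegative: k = 495 mod 68 = 19.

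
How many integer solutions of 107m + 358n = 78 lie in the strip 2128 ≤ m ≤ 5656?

gcd(358, 107) = 1  (358 = 3×107 + 37, 107 = 2×37 + 33, 37 = 1×33 + 4, 33 = 8×4 + 1, 4 = 4×1).
Back-substituting, 107×(87) + 358×(-26) = 1.
Scale by 78: particular solution (6786, -2028); reduce m mod 358: (342, -102).
General solution: m = 342 + 358t, n = -102 - 107t for integer t.
2128 ≤ 342 + 358t ≤ 5656 gives t ∈ [5, 14], which is 10 values.

10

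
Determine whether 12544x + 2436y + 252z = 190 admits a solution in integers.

gcd(12544, 2436) = 28.
gcd(28, 252) = 28.
28 does not divide 190 (remainder 22), so no integer solutions.

no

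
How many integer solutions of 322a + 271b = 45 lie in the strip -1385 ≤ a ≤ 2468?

gcd(322, 271) = 1  (322 = 1×271 + 51, 271 = 5×51 + 16, 51 = 3×16 + 3, 16 = 5×3 + 1, 3 = 3×1).
Back-substituting, 322×(-85) + 271×(101) = 1.
Scale by 45: particular solution (-3825, 4545); reduce a mod 271: (240, -285).
General solution: a = 240 + 271t, b = -285 - 322t for integer t.
-1385 ≤ 240 + 271t ≤ 2468 gives t ∈ [-5, 8], which is 14 values.

14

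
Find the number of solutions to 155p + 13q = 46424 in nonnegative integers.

23

gcd(155, 13):
  155 = 11×13 + 12
  13 = 1×12 + 1
  12 = 12×1
so gcd(155, 13) = 1.
Back-substitute for Bézout coefficients:
  1 = 13 - 1×12
  ... = 155×(-1) + 13×(12)
Scale by 46424: one solution is (-46424, 557088). Reduce p mod 13: (12, 3428).
General: p = 12 + 13t, q = 3428 - 155t.
p ≥ 0 ⇒ t ≥ 0; q ≥ 0 ⇒ t ≤ 22. So t ∈ [0, 22]: 23 solutions.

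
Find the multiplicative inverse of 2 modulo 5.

gcd(5, 2) = 1.
By Bézout, 2×(-2) + 5×(1) = 1.
So 2×-2 ≡ 1 (mod 5), and -2 mod 5 = 3.

3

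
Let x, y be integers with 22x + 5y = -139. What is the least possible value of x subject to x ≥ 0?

3

gcd(22, 5):
  22 = 4*5 + 2
  5 = 2*2 + 1
  2 = 2*1
so gcd(22, 5) = 1.
1 divides -139, so solutions exist.
Back-substitute for Bézout coefficients:
  1 = 5 - 2*2
  ... = 22*(-2) + 5*(9)
Scale by -139/1 = -139: (x₀, y₀) = (278, -1251).
General solution: x = 278 + 5t, y = -1251 - 22t for integer t.
x ≥ 0: smallest is 278 mod 5 = 3 (at t = -55), with y = -41.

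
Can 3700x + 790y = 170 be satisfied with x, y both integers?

yes

gcd(3700, 790) = 10  (3700 = 4×790 + 540, 790 = 1×540 + 250, 540 = 2×250 + 40, 250 = 6×40 + 10, 40 = 4×10).
10 divides 170, so integer solutions exist.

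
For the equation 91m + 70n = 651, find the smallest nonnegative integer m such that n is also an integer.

gcd(91, 70):
  91 = 1×70 + 21
  70 = 3×21 + 7
  21 = 3×7
so gcd(91, 70) = 7.
7 divides 651, so solutions exist.
Back-substitute for Bézout coefficients:
  7 = 70 - 3×21
  ... = 91×(-3) + 70×(4)
Scale by 651/7 = 93: (m₀, n₀) = (-279, 372).
General solution: m = -279 + 10t, n = 372 - 13t for integer t.
m ≥ 0: smallest is -279 mod 10 = 1 (at t = 28), with n = 8.

1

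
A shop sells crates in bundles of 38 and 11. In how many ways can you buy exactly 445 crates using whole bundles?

1

Need nonnegative integers with 38j + 11k = 445.
gcd(38, 11) = 1, and 38·(-2) + 11·(7) = 1.
So (j₀, k₀) = (-890, 3115); general j = -890 + 11t, k = 3115 - 38t.
j ≥ 0 ⇒ t ≥ 81; k ≥ 0 ⇒ t ≤ 81. That's 1 value of t.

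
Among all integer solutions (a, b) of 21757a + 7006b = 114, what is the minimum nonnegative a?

gcd(21757, 7006) = 1.
1 divides 114, so solutions exist.
By Bézout, 21757×(967) + 7006×(-3003) = 1.
Scale by 114/1 = 114: (a₀, b₀) = (110238, -342342).
General solution: a = 110238 + 7006t, b = -342342 - 21757t for integer t.
a ≥ 0: smallest is 110238 mod 7006 = 5148 (at t = -15), with b = -15987.

5148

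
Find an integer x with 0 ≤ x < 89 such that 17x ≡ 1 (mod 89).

21

gcd(89, 17) = 1.
By Bézout, 17×(21) + 89×(-4) = 1.
So 17×21 ≡ 1 (mod 89), and 21 mod 89 = 21.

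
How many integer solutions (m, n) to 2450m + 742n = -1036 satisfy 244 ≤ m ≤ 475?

4

gcd(2450, 742) = 14.
By Bézout, 2450×(10) + 742×(-33) = 14.
Particular solution: (2, -8).
General solution: m = 2 + 53t, n = -8 - 175t for integer t.
244 ≤ 2 + 53t ≤ 475 gives t ∈ [5, 8], which is 4 values.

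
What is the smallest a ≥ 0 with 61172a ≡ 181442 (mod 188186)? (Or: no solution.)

9192

gcd(188186, 61172) = 2.
2 divides 181442, so solutions exist.
By Bézout, 61172·(-15071) + 188186·(4899) = 2.
So 61172·(-15071) ≡ 2 (mod 188186); multiply by 90721: a ≡ -1367256191 (mod 94093).
Smallest nonnegative: a = -1367256191 mod 94093 = 9192.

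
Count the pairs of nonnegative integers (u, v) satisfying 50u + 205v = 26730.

gcd(205, 50) = 5.
By Bézout, 50×(-4) + 205×(1) = 5.
One solution: (18, 126).
General: u = 18 + 41t, v = 126 - 10t.
u ≥ 0 ⇒ t ≥ 0; v ≥ 0 ⇒ t ≤ 12. So t ∈ [0, 12]: 13 solutions.

13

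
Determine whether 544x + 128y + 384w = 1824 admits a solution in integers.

yes

gcd(544, 128) = 32.
gcd(32, 384) = 32.
32 divides 1824, so integer solutions exist.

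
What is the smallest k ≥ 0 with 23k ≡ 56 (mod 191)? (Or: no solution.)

127

gcd(191, 23) = 1  (191 = 8×23 + 7, 23 = 3×7 + 2, 7 = 3×2 + 1, 2 = 2×1).
1 divides 56, so solutions exist.
Back-substituting, 23×(-83) + 191×(10) = 1.
So 23×(-83) ≡ 1 (mod 191); multiply by 56: k ≡ -4648 (mod 191).
Smallest nonnegative: k = -4648 mod 191 = 127.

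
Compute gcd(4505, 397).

1

gcd(4505, 397):
  4505 = 11*397 + 138
  397 = 2*138 + 121
  138 = 1*121 + 17
  121 = 7*17 + 2
  17 = 8*2 + 1
  2 = 2*1
so gcd(4505, 397) = 1.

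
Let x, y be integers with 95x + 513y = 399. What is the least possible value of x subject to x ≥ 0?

15

gcd(513, 95):
  513 = 5*95 + 38
  95 = 2*38 + 19
  38 = 2*19
so gcd(513, 95) = 19.
19 divides 399, so solutions exist.
Back-substitute for Bézout coefficients:
  19 = 95 - 2*38
  ... = 95*(11) + 513*(-2)
Scale by 399/19 = 21: (x₀, y₀) = (231, -42).
General solution: x = 231 + 27t, y = -42 - 5t for integer t.
x ≥ 0: smallest is 231 mod 27 = 15 (at t = -8), with y = -2.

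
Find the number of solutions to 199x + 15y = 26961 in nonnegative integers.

9

gcd(199, 15) = 1.
By Bézout, 199*(4) + 15*(-53) = 1.
One solution: (9, 1678).
General: x = 9 + 15t, y = 1678 - 199t.
x ≥ 0 ⇒ t ≥ 0; y ≥ 0 ⇒ t ≤ 8. So t ∈ [0, 8]: 9 solutions.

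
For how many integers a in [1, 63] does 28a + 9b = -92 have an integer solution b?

7

gcd(28, 9):
  28 = 3×9 + 1
  9 = 9×1
so gcd(28, 9) = 1.
Back-substitute for Bézout coefficients:
  1 = 28 - 3×9
  ... = 28×(1) + 9×(-3)
Scale by -92: particular solution (-92, 276); reduce a mod 9: (7, -32).
General solution: a = 7 + 9t, b = -32 - 28t for integer t.
1 ≤ 7 + 9t ≤ 63 gives t ∈ [0, 6], which is 7 values.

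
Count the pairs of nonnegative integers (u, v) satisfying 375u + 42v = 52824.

10

gcd(375, 42):
  375 = 8×42 + 39
  42 = 1×39 + 3
  39 = 13×3
so gcd(375, 42) = 3.
Back-substitute for Bézout coefficients:
  3 = 42 - 1×39
  ... = 375×(-1) + 42×(9)
Scale by 17608: one solution is (-17608, 158472). Reduce u mod 14: (4, 1222).
General: u = 4 + 14t, v = 1222 - 125t.
u ≥ 0 ⇒ t ≥ 0; v ≥ 0 ⇒ t ≤ 9. So t ∈ [0, 9]: 10 solutions.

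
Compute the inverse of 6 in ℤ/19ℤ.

16

gcd(19, 6) = 1  (19 = 3×6 + 1, 6 = 6×1).
Back-substituting, 6×(-3) + 19×(1) = 1.
So 6×-3 ≡ 1 (mod 19), and -3 mod 19 = 16.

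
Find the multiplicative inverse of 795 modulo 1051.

78

gcd(1051, 795) = 1  (1051 = 1*795 + 256, 795 = 3*256 + 27, 256 = 9*27 + 13, 27 = 2*13 + 1, 13 = 13*1).
Back-substituting, 795*(78) + 1051*(-59) = 1.
So 795*78 ≡ 1 (mod 1051), and 78 mod 1051 = 78.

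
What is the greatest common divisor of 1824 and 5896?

8

gcd(5896, 1824):
  5896 = 3*1824 + 424
  1824 = 4*424 + 128
  424 = 3*128 + 40
  128 = 3*40 + 8
  40 = 5*8
so gcd(5896, 1824) = 8.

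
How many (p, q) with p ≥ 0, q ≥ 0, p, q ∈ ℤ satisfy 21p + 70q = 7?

gcd(70, 21) = 7  (70 = 3·21 + 7, 21 = 3·7).
Back-substituting, 21·(-3) + 70·(1) = 7.
Scale by 1: one solution is (-3, 1). Reduce p mod 10: (7, -2).
General: p = 7 + 10t, q = -2 - 3t.
p ≥ 0 ⇒ t ≥ 0; q ≥ 0 ⇒ t ≤ -1. So t ∈ [0, -1]: 0 solutions.

0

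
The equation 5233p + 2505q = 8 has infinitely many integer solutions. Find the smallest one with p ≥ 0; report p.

191

gcd(5233, 2505):
  5233 = 2×2505 + 223
  2505 = 11×223 + 52
  223 = 4×52 + 15
  52 = 3×15 + 7
  15 = 2×7 + 1
  7 = 7×1
so gcd(5233, 2505) = 1.
1 divides 8, so solutions exist.
Back-substitute for Bézout coefficients:
  1 = 15 - 2×7
  ... = 5233×(337) + 2505×(-704)
Scale by 8/1 = 8: (p₀, q₀) = (2696, -5632).
General solution: p = 2696 + 2505t, q = -5632 - 5233t for integer t.
p ≥ 0: smallest is 2696 mod 2505 = 191 (at t = -1), with q = -399.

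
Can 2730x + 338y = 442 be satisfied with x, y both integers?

gcd(2730, 338) = 26  (2730 = 8·338 + 26, 338 = 13·26).
26 divides 442, so integer solutions exist.

yes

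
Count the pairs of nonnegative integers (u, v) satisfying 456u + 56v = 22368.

gcd(456, 56) = 8.
By Bézout, 456·(1) + 56·(-8) = 8.
One solution: (3, 375).
General: u = 3 + 7t, v = 375 - 57t.
u ≥ 0 ⇒ t ≥ 0; v ≥ 0 ⇒ t ≤ 6. So t ∈ [0, 6]: 7 solutions.

7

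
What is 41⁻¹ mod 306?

gcd(306, 41):
  306 = 7·41 + 19
  41 = 2·19 + 3
  19 = 6·3 + 1
  3 = 3·1
so gcd(306, 41) = 1.
Back-substitute for Bézout coefficients:
  1 = 19 - 6·3
  ... = 41·(-97) + 306·(13)
So 41·-97 ≡ 1 (mod 306), and -97 mod 306 = 209.

209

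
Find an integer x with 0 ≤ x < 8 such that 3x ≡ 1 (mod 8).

gcd(8, 3) = 1.
By Bézout, 3·(3) + 8·(-1) = 1.
So 3·3 ≡ 1 (mod 8), and 3 mod 8 = 3.

3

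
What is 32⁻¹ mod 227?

149

gcd(227, 32) = 1.
By Bézout, 32×(-78) + 227×(11) = 1.
So 32×-78 ≡ 1 (mod 227), and -78 mod 227 = 149.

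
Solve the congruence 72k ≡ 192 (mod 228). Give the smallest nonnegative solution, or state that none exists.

gcd(228, 72):
  228 = 3·72 + 12
  72 = 6·12
so gcd(228, 72) = 12.
12 divides 192, so solutions exist.
Back-substitute for Bézout coefficients:
  12 = 228 - 3·72
  ... = 72·(-3) + 228·(1)
So 72·(-3) ≡ 12 (mod 228); multiply by 16: k ≡ -48 (mod 19).
Smallest nonnegative: k = -48 mod 19 = 9.

9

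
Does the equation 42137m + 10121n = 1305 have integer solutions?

gcd(42137, 10121) = 29  (42137 = 4×10121 + 1653, 10121 = 6×1653 + 203, 1653 = 8×203 + 29, 203 = 7×29).
29 divides 1305, so integer solutions exist.

yes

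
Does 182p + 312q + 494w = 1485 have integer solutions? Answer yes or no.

no

gcd(312, 182) = 26  (312 = 1·182 + 130, 182 = 1·130 + 52, 130 = 2·52 + 26, 52 = 2·26).
gcd(26, 494) = 26.
26 does not divide 1485 (remainder 3), so no integer solutions.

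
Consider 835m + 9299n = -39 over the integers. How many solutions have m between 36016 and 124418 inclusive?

gcd(9299, 835) = 1  (9299 = 11×835 + 114, 835 = 7×114 + 37, 114 = 3×37 + 3, 37 = 12×3 + 1, 3 = 3×1).
Back-substituting, 835×(3018) + 9299×(-271) = 1.
Scale by -39: particular solution (-117702, 10569); reduce m mod 9299: (3185, -286).
General solution: m = 3185 + 9299t, n = -286 - 835t for integer t.
36016 ≤ 3185 + 9299t ≤ 124418 gives t ∈ [4, 13], which is 10 values.

10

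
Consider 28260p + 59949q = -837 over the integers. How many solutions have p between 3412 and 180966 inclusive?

gcd(59949, 28260):
  59949 = 2*28260 + 3429
  28260 = 8*3429 + 828
  3429 = 4*828 + 117
  828 = 7*117 + 9
  117 = 13*9
so gcd(59949, 28260) = 9.
Back-substitute for Bézout coefficients:
  9 = 828 - 7*117
  ... = 28260*(507) + 59949*(-239)
Scale by -93: particular solution (-47151, 22227); reduce p mod 6661: (6137, -2893).
General solution: p = 6137 + 6661t, q = -2893 - 3140t for integer t.
3412 ≤ 6137 + 6661t ≤ 180966 gives t ∈ [0, 26], which is 27 values.

27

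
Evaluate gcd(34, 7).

1

gcd(34, 7):
  34 = 4*7 + 6
  7 = 1*6 + 1
  6 = 6*1
so gcd(34, 7) = 1.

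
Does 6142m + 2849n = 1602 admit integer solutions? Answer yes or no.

gcd(6142, 2849) = 37  (6142 = 2×2849 + 444, 2849 = 6×444 + 185, 444 = 2×185 + 74, 185 = 2×74 + 37, 74 = 2×37).
37 does not divide 1602 (remainder 11), so no integer solutions.

no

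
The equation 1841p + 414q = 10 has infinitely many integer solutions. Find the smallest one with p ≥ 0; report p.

gcd(1841, 414):
  1841 = 4×414 + 185
  414 = 2×185 + 44
  185 = 4×44 + 9
  44 = 4×9 + 8
  9 = 1×8 + 1
  8 = 8×1
so gcd(1841, 414) = 1.
1 divides 10, so solutions exist.
Back-substitute for Bézout coefficients:
  1 = 9 - 1×8
  ... = 1841×(47) + 414×(-209)
Scale by 10/1 = 10: (p₀, q₀) = (470, -2090).
General solution: p = 470 + 414t, q = -2090 - 1841t for integer t.
p ≥ 0: smallest is 470 mod 414 = 56 (at t = -1), with q = -249.

56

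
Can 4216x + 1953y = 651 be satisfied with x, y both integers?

gcd(4216, 1953) = 31  (4216 = 2·1953 + 310, 1953 = 6·310 + 93, 310 = 3·93 + 31, 93 = 3·31).
31 divides 651, so integer solutions exist.

yes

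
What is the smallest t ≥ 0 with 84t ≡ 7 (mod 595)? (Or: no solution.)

gcd(595, 84):
  595 = 7×84 + 7
  84 = 12×7
so gcd(595, 84) = 7.
7 divides 7, so solutions exist.
Back-substitute for Bézout coefficients:
  7 = 595 - 7×84
  ... = 84×(-7) + 595×(1)
So 84×(-7) ≡ 7 (mod 595); multiply by 1: t ≡ -7 (mod 85).
Smallest nonnegative: t = -7 mod 85 = 78.

78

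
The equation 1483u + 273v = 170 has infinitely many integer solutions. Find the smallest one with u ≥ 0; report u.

gcd(1483, 273):
  1483 = 5×273 + 118
  273 = 2×118 + 37
  118 = 3×37 + 7
  37 = 5×7 + 2
  7 = 3×2 + 1
  2 = 2×1
so gcd(1483, 273) = 1.
1 divides 170, so solutions exist.
Back-substitute for Bézout coefficients:
  1 = 7 - 3×2
  ... = 1483×(118) + 273×(-641)
Scale by 170/1 = 170: (u₀, v₀) = (20060, -108970).
General solution: u = 20060 + 273t, v = -108970 - 1483t for integer t.
u ≥ 0: smallest is 20060 mod 273 = 131 (at t = -73), with v = -711.

131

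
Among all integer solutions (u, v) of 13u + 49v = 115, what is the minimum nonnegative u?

39

gcd(49, 13):
  49 = 3×13 + 10
  13 = 1×10 + 3
  10 = 3×3 + 1
  3 = 3×1
so gcd(49, 13) = 1.
1 divides 115, so solutions exist.
Back-substitute for Bézout coefficients:
  1 = 10 - 3×3
  ... = 13×(-15) + 49×(4)
Scale by 115/1 = 115: (u₀, v₀) = (-1725, 460).
General solution: u = -1725 + 49t, v = 460 - 13t for integer t.
u ≥ 0: smallest is -1725 mod 49 = 39 (at t = 36), with v = -8.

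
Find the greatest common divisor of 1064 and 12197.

1

gcd(12197, 1064) = 1  (12197 = 11×1064 + 493, 1064 = 2×493 + 78, 493 = 6×78 + 25, 78 = 3×25 + 3, 25 = 8×3 + 1, 3 = 3×1).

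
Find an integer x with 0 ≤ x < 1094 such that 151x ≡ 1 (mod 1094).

gcd(1094, 151) = 1  (1094 = 7*151 + 37, 151 = 4*37 + 3, 37 = 12*3 + 1, 3 = 3*1).
Back-substituting, 151*(-355) + 1094*(49) = 1.
So 151*-355 ≡ 1 (mod 1094), and -355 mod 1094 = 739.

739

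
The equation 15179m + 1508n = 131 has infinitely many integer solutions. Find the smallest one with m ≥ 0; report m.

1357

gcd(15179, 1508) = 1  (15179 = 10·1508 + 99, 1508 = 15·99 + 23, 99 = 4·23 + 7, 23 = 3·7 + 2, 7 = 3·2 + 1, 2 = 2·1).
1 divides 131, so solutions exist.
Back-substituting, 15179·(655) + 1508·(-6593) = 1.
Scale by 131/1 = 131: (m₀, n₀) = (85805, -863683).
General solution: m = 85805 + 1508t, n = -863683 - 15179t for integer t.
m ≥ 0: smallest is 85805 mod 1508 = 1357 (at t = -56), with n = -13659.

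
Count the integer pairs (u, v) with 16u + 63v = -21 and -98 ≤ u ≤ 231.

6

gcd(63, 16):
  63 = 3·16 + 15
  16 = 1·15 + 1
  15 = 15·1
so gcd(63, 16) = 1.
Back-substitute for Bézout coefficients:
  1 = 16 - 1·15
  ... = 16·(4) + 63·(-1)
Scale by -21: particular solution (-84, 21); reduce u mod 63: (42, -11).
General solution: u = 42 + 63t, v = -11 - 16t for integer t.
-98 ≤ 42 + 63t ≤ 231 gives t ∈ [-2, 3], which is 6 values.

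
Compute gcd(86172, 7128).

gcd(86172, 7128):
  86172 = 12×7128 + 636
  7128 = 11×636 + 132
  636 = 4×132 + 108
  132 = 1×108 + 24
  108 = 4×24 + 12
  24 = 2×12
so gcd(86172, 7128) = 12.

12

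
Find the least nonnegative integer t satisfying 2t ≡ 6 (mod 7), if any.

gcd(7, 2) = 1  (7 = 3×2 + 1, 2 = 2×1).
1 divides 6, so solutions exist.
Back-substituting, 2×(-3) + 7×(1) = 1.
So 2×(-3) ≡ 1 (mod 7); multiply by 6: t ≡ -18 (mod 7).
Smallest nonnegative: t = -18 mod 7 = 3.

3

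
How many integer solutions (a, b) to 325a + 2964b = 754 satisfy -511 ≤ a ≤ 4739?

gcd(2964, 325) = 13.
By Bézout, 325·(73) + 2964·(-8) = 13.
Particular solution: (130, -14).
General solution: a = 130 + 228t, b = -14 - 25t for integer t.
-511 ≤ 130 + 228t ≤ 4739 gives t ∈ [-2, 20], which is 23 values.

23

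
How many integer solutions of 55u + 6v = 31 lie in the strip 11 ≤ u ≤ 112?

17

gcd(55, 6):
  55 = 9*6 + 1
  6 = 6*1
so gcd(55, 6) = 1.
Back-substitute for Bézout coefficients:
  1 = 55 - 9*6
  ... = 55*(1) + 6*(-9)
Scale by 31: particular solution (31, -279); reduce u mod 6: (1, -4).
General solution: u = 1 + 6t, v = -4 - 55t for integer t.
11 ≤ 1 + 6t ≤ 112 gives t ∈ [2, 18], which is 17 values.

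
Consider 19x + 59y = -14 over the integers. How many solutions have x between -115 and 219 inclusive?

6

gcd(59, 19) = 1.
By Bézout, 19×(28) + 59×(-9) = 1.
Particular solution: (21, -7).
General solution: x = 21 + 59t, y = -7 - 19t for integer t.
-115 ≤ 21 + 59t ≤ 219 gives t ∈ [-2, 3], which is 6 values.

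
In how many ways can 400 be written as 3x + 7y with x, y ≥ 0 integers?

19

gcd(7, 3) = 1.
By Bézout, 3×(-2) + 7×(1) = 1.
One solution: (5, 55).
General: x = 5 + 7t, y = 55 - 3t.
x ≥ 0 ⇒ t ≥ 0; y ≥ 0 ⇒ t ≤ 18. So t ∈ [0, 18]: 19 solutions.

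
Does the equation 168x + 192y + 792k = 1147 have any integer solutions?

gcd(192, 168):
  192 = 1·168 + 24
  168 = 7·24
so gcd(192, 168) = 24.
gcd(24, 792) = 24.
24 does not divide 1147 (remainder 19), so no integer solutions.

no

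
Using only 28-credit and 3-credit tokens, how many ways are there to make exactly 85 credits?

Need nonnegative integers with 28j + 3k = 85.
gcd(28, 3) = 1, and 28·(1) + 3·(-9) = 1.
So (j₀, k₀) = (85, -765); general j = 85 + 3t, k = -765 - 28t.
j ≥ 0 ⇒ t ≥ -28; k ≥ 0 ⇒ t ≤ -28. That's 1 value of t.

1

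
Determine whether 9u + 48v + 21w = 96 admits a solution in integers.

gcd(48, 9) = 3  (48 = 5×9 + 3, 9 = 3×3).
gcd(3, 21) = 3.
3 divides 96, so integer solutions exist.

yes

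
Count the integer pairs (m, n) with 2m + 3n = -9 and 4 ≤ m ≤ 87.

gcd(3, 2):
  3 = 1*2 + 1
  2 = 2*1
so gcd(3, 2) = 1.
Back-substitute for Bézout coefficients:
  1 = 3 - 1*2
  ... = 2*(-1) + 3*(1)
Scale by -9: particular solution (9, -9); reduce m mod 3: (0, -3).
General solution: m = 0 + 3t, n = -3 - 2t for integer t.
4 ≤ 0 + 3t ≤ 87 gives t ∈ [2, 29], which is 28 values.

28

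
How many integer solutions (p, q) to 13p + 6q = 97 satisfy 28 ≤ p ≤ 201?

29

gcd(13, 6):
  13 = 2*6 + 1
  6 = 6*1
so gcd(13, 6) = 1.
Back-substitute for Bézout coefficients:
  1 = 13 - 2*6
  ... = 13*(1) + 6*(-2)
Scale by 97: particular solution (97, -194); reduce p mod 6: (1, 14).
General solution: p = 1 + 6t, q = 14 - 13t for integer t.
28 ≤ 1 + 6t ≤ 201 gives t ∈ [5, 33], which is 29 values.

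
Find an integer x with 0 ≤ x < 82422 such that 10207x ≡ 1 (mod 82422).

gcd(82422, 10207):
  82422 = 8*10207 + 766
  10207 = 13*766 + 249
  766 = 3*249 + 19
  249 = 13*19 + 2
  19 = 9*2 + 1
  2 = 2*1
so gcd(82422, 10207) = 1.
Back-substitute for Bézout coefficients:
  1 = 19 - 9*2
  ... = 10207*(-39059) + 82422*(4837)
So 10207*-39059 ≡ 1 (mod 82422), and -39059 mod 82422 = 43363.

43363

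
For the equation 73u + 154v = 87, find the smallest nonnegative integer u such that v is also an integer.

113

gcd(154, 73) = 1.
1 divides 87, so solutions exist.
By Bézout, 73*(19) + 154*(-9) = 1.
Scale by 87/1 = 87: (u₀, v₀) = (1653, -783).
General solution: u = 1653 + 154t, v = -783 - 73t for integer t.
u ≥ 0: smallest is 1653 mod 154 = 113 (at t = -10), with v = -53.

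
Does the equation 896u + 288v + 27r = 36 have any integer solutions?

yes

gcd(896, 288):
  896 = 3×288 + 32
  288 = 9×32
so gcd(896, 288) = 32.
gcd(32, 27) = 1.
1 divides 36, so integer solutions exist.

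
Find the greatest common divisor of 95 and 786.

gcd(786, 95):
  786 = 8·95 + 26
  95 = 3·26 + 17
  26 = 1·17 + 9
  17 = 1·9 + 8
  9 = 1·8 + 1
  8 = 8·1
so gcd(786, 95) = 1.

1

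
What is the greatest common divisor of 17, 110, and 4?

1

gcd(110, 17):
  110 = 6×17 + 8
  17 = 2×8 + 1
  8 = 8×1
so gcd(110, 17) = 1.
gcd(1, 4) = 1.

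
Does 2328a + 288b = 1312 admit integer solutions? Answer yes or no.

no

gcd(2328, 288) = 24.
24 does not divide 1312 (remainder 16), so no integer solutions.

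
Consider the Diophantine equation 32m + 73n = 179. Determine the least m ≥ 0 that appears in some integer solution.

17

gcd(73, 32):
  73 = 2·32 + 9
  32 = 3·9 + 5
  9 = 1·5 + 4
  5 = 1·4 + 1
  4 = 4·1
so gcd(73, 32) = 1.
1 divides 179, so solutions exist.
Back-substitute for Bézout coefficients:
  1 = 5 - 1·4
  ... = 32·(16) + 73·(-7)
Scale by 179/1 = 179: (m₀, n₀) = (2864, -1253).
General solution: m = 2864 + 73t, n = -1253 - 32t for integer t.
m ≥ 0: smallest is 2864 mod 73 = 17 (at t = -39), with n = -5.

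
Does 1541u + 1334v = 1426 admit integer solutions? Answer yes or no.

gcd(1541, 1334) = 23  (1541 = 1*1334 + 207, 1334 = 6*207 + 92, 207 = 2*92 + 23, 92 = 4*23).
23 divides 1426, so integer solutions exist.

yes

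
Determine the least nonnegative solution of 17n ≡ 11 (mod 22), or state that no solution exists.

gcd(22, 17) = 1.
1 divides 11, so solutions exist.
By Bézout, 17×(-9) + 22×(7) = 1.
So 17×(-9) ≡ 1 (mod 22); multiply by 11: n ≡ -99 (mod 22).
Smallest nonnegative: n = -99 mod 22 = 11.

11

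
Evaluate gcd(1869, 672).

21

gcd(1869, 672):
  1869 = 2*672 + 525
  672 = 1*525 + 147
  525 = 3*147 + 84
  147 = 1*84 + 63
  84 = 1*63 + 21
  63 = 3*21
so gcd(1869, 672) = 21.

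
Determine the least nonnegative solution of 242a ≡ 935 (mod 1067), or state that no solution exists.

gcd(1067, 242) = 11.
11 divides 935, so solutions exist.
By Bézout, 242*(-22) + 1067*(5) = 11.
So 242*(-22) ≡ 11 (mod 1067); multiply by 85: a ≡ -1870 (mod 97).
Smallest nonnegative: a = -1870 mod 97 = 70.

70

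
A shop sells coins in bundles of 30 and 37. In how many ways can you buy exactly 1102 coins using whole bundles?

Need nonnegative integers with 30j + 37k = 1102.
gcd(30, 37) = 1, and 30·(-16) + 37·(13) = 1.
So (j₀, k₀) = (-17632, 14326); general j = -17632 + 37t, k = 14326 - 30t.
j ≥ 0 ⇒ t ≥ 477; k ≥ 0 ⇒ t ≤ 477. That's 1 value of t.

1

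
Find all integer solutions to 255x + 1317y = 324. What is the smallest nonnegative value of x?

275

gcd(1317, 255):
  1317 = 5×255 + 42
  255 = 6×42 + 3
  42 = 14×3
so gcd(1317, 255) = 3.
3 divides 324, so solutions exist.
Back-substitute for Bézout coefficients:
  3 = 255 - 6×42
  ... = 255×(31) + 1317×(-6)
Scale by 324/3 = 108: (x₀, y₀) = (3348, -648).
General solution: x = 3348 + 439t, y = -648 - 85t for integer t.
x ≥ 0: smallest is 3348 mod 439 = 275 (at t = -7), with y = -53.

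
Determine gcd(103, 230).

gcd(230, 103):
  230 = 2*103 + 24
  103 = 4*24 + 7
  24 = 3*7 + 3
  7 = 2*3 + 1
  3 = 3*1
so gcd(230, 103) = 1.

1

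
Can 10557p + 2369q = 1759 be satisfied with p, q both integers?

gcd(10557, 2369) = 23  (10557 = 4*2369 + 1081, 2369 = 2*1081 + 207, 1081 = 5*207 + 46, 207 = 4*46 + 23, 46 = 2*23).
23 does not divide 1759 (remainder 11), so no integer solutions.

no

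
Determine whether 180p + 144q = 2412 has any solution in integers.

yes

gcd(180, 144) = 36  (180 = 1×144 + 36, 144 = 4×36).
36 divides 2412, so integer solutions exist.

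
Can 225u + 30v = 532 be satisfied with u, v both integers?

gcd(225, 30) = 15  (225 = 7·30 + 15, 30 = 2·15).
15 does not divide 532 (remainder 7), so no integer solutions.

no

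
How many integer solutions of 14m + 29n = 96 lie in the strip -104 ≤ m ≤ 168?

9

gcd(29, 14) = 1.
By Bézout, 14×(-2) + 29×(1) = 1.
Particular solution: (11, -2).
General solution: m = 11 + 29t, n = -2 - 14t for integer t.
-104 ≤ 11 + 29t ≤ 168 gives t ∈ [-3, 5], which is 9 values.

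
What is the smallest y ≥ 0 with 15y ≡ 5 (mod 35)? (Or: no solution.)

5

gcd(35, 15) = 5.
5 divides 5, so solutions exist.
By Bézout, 15*(-2) + 35*(1) = 5.
So 15*(-2) ≡ 5 (mod 35); multiply by 1: y ≡ -2 (mod 7).
Smallest nonnegative: y = -2 mod 7 = 5.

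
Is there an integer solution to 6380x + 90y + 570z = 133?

no

gcd(6380, 90) = 10.
gcd(10, 570) = 10.
10 does not divide 133 (remainder 3), so no integer solutions.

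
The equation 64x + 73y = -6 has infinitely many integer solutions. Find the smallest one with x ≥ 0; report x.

25

gcd(73, 64):
  73 = 1*64 + 9
  64 = 7*9 + 1
  9 = 9*1
so gcd(73, 64) = 1.
1 divides -6, so solutions exist.
Back-substitute for Bézout coefficients:
  1 = 64 - 7*9
  ... = 64*(8) + 73*(-7)
Scale by -6/1 = -6: (x₀, y₀) = (-48, 42).
General solution: x = -48 + 73t, y = 42 - 64t for integer t.
x ≥ 0: smallest is -48 mod 73 = 25 (at t = 1), with y = -22.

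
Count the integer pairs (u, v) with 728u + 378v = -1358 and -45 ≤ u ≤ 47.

3

gcd(728, 378):
  728 = 1×378 + 350
  378 = 1×350 + 28
  350 = 12×28 + 14
  28 = 2×14
so gcd(728, 378) = 14.
Back-substitute for Bézout coefficients:
  14 = 350 - 12×28
  ... = 728×(13) + 378×(-25)
Scale by -97: particular solution (-1261, 2425); reduce u mod 27: (8, -19).
General solution: u = 8 + 27t, v = -19 - 52t for integer t.
-45 ≤ 8 + 27t ≤ 47 gives t ∈ [-1, 1], which is 3 values.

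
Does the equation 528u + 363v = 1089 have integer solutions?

yes

gcd(528, 363) = 33.
33 divides 1089, so integer solutions exist.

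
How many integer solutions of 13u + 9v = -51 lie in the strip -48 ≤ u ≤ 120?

19

gcd(13, 9) = 1.
By Bézout, 13·(-2) + 9·(3) = 1.
Particular solution: (3, -10).
General solution: u = 3 + 9t, v = -10 - 13t for integer t.
-48 ≤ 3 + 9t ≤ 120 gives t ∈ [-5, 13], which is 19 values.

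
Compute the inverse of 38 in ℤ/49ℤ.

40

gcd(49, 38) = 1  (49 = 1*38 + 11, 38 = 3*11 + 5, 11 = 2*5 + 1, 5 = 5*1).
Back-substituting, 38*(-9) + 49*(7) = 1.
So 38*-9 ≡ 1 (mod 49), and -9 mod 49 = 40.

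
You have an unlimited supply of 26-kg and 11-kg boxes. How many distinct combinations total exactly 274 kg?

Need nonnegative integers with 26j + 11k = 274.
gcd(26, 11) = 1, and 26·(3) + 11·(-7) = 1.
So (j₀, k₀) = (822, -1918); general j = 822 + 11t, k = -1918 - 26t.
j ≥ 0 ⇒ t ≥ -74; k ≥ 0 ⇒ t ≤ -74. That's 1 value of t.

1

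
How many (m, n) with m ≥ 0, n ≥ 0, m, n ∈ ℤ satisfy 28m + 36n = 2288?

gcd(36, 28):
  36 = 1×28 + 8
  28 = 3×8 + 4
  8 = 2×4
so gcd(36, 28) = 4.
Back-substitute for Bézout coefficients:
  4 = 28 - 3×8
  ... = 28×(4) + 36×(-3)
Scale by 572: one solution is (2288, -1716). Reduce m mod 9: (2, 62).
General: m = 2 + 9t, n = 62 - 7t.
m ≥ 0 ⇒ t ≥ 0; n ≥ 0 ⇒ t ≤ 8. So t ∈ [0, 8]: 9 solutions.

9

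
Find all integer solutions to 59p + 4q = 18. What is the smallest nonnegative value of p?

2

gcd(59, 4):
  59 = 14*4 + 3
  4 = 1*3 + 1
  3 = 3*1
so gcd(59, 4) = 1.
1 divides 18, so solutions exist.
Back-substitute for Bézout coefficients:
  1 = 4 - 1*3
  ... = 59*(-1) + 4*(15)
Scale by 18/1 = 18: (p₀, q₀) = (-18, 270).
General solution: p = -18 + 4t, q = 270 - 59t for integer t.
p ≥ 0: smallest is -18 mod 4 = 2 (at t = 5), with q = -25.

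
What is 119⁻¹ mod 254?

gcd(254, 119) = 1.
By Bézout, 119×(111) + 254×(-52) = 1.
So 119×111 ≡ 1 (mod 254), and 111 mod 254 = 111.

111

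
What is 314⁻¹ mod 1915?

494

gcd(1915, 314):
  1915 = 6·314 + 31
  314 = 10·31 + 4
  31 = 7·4 + 3
  4 = 1·3 + 1
  3 = 3·1
so gcd(1915, 314) = 1.
Back-substitute for Bézout coefficients:
  1 = 4 - 1·3
  ... = 314·(494) + 1915·(-81)
So 314·494 ≡ 1 (mod 1915), and 494 mod 1915 = 494.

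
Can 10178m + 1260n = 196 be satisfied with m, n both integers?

yes

gcd(10178, 1260) = 14  (10178 = 8·1260 + 98, 1260 = 12·98 + 84, 98 = 1·84 + 14, 84 = 6·14).
14 divides 196, so integer solutions exist.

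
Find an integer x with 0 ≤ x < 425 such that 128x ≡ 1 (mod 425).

342

gcd(425, 128):
  425 = 3*128 + 41
  128 = 3*41 + 5
  41 = 8*5 + 1
  5 = 5*1
so gcd(425, 128) = 1.
Back-substitute for Bézout coefficients:
  1 = 41 - 8*5
  ... = 128*(-83) + 425*(25)
So 128*-83 ≡ 1 (mod 425), and -83 mod 425 = 342.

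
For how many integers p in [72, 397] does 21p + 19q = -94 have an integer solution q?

gcd(21, 19) = 1.
By Bézout, 21*(-9) + 19*(10) = 1.
Particular solution: (10, -16).
General solution: p = 10 + 19t, q = -16 - 21t for integer t.
72 ≤ 10 + 19t ≤ 397 gives t ∈ [4, 20], which is 17 values.

17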